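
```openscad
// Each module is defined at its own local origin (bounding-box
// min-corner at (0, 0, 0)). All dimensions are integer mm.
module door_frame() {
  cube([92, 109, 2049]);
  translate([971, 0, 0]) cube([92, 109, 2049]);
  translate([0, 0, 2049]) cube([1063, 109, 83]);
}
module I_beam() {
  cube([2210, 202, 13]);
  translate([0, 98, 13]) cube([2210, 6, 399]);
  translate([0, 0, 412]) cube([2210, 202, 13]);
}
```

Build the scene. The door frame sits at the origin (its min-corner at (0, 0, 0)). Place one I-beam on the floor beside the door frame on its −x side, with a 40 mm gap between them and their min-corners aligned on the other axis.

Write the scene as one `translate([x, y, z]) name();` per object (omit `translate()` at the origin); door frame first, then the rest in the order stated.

door_frame();
translate([-2250, 0, 0]) I_beam();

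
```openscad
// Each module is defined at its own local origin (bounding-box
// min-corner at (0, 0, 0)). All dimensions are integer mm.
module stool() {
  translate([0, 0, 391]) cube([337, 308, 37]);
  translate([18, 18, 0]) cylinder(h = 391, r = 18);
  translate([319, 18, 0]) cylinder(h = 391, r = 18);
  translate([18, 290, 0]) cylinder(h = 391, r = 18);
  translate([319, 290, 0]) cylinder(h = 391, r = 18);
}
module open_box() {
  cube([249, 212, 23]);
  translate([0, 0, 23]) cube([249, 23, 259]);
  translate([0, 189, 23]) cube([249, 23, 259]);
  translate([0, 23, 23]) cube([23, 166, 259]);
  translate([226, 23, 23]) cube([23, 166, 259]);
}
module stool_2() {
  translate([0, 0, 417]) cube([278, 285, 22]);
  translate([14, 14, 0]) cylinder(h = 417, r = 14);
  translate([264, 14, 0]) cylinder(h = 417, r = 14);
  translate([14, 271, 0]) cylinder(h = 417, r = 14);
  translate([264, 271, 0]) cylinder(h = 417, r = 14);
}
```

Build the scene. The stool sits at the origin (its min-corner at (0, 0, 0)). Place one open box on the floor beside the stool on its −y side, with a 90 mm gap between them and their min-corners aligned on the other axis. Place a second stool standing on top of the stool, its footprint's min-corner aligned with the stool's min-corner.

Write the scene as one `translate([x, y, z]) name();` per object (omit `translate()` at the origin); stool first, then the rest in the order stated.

stool();
translate([0, -302, 0]) open_box();
translate([0, 0, 428]) stool_2();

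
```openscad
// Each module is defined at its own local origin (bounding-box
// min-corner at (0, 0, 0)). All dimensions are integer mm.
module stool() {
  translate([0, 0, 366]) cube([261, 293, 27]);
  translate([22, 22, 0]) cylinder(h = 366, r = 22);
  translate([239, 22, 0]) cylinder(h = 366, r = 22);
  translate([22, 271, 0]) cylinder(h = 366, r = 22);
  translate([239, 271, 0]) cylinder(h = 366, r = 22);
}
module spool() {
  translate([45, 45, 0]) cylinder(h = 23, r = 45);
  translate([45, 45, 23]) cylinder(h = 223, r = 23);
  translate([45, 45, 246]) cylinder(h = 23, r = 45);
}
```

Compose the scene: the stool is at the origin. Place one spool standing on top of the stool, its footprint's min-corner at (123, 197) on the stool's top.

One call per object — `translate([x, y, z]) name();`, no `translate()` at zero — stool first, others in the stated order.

stool();
translate([123, 197, 393]) spool();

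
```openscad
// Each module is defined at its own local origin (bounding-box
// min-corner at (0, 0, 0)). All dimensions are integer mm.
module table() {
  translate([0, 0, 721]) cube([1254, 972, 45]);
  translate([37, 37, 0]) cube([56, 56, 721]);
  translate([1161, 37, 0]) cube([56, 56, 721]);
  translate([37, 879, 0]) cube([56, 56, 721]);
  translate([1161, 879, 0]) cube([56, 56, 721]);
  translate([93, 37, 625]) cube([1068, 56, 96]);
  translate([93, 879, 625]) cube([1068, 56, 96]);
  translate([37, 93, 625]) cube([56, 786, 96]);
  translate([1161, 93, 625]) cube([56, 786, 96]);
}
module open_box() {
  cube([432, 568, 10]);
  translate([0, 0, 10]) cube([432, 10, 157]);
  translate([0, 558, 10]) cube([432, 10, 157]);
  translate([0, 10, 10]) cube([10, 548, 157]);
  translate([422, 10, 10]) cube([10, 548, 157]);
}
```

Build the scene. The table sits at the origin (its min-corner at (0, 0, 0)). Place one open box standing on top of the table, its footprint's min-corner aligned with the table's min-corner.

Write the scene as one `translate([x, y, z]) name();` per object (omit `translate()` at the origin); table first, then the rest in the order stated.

table();
translate([0, 0, 766]) open_box();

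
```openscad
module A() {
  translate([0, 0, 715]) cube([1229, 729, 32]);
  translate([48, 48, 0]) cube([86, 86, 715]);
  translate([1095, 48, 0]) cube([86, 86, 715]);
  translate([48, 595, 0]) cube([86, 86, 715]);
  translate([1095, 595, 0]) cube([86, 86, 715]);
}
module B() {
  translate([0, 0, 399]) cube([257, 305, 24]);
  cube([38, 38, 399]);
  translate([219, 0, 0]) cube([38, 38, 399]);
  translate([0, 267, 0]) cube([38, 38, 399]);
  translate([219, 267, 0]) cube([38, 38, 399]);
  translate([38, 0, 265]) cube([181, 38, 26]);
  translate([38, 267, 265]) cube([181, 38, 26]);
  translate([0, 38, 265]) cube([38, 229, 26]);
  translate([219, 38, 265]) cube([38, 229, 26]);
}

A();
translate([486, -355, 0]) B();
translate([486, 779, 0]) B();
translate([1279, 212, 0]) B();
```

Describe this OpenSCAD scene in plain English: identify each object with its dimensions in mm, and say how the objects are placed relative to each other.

A is a rectangular dining table. The top is 1229×729×32 mm with its upper surface at z = 747 mm. It stands on four 86×86 mm square legs, each inset 48 mm from the nearest pair of top edges, running from the floor to the underside of the top.

B is a four-legged stool. The seat is 257×305 mm, 24 mm thick, top at z = 423 mm. It stands on four square legs, each 38×38 mm in cross-section, from z = 0 to the seat underside, each flush with a corner of the seat. Four stretchers, 38 mm wide and 26 mm tall, connect adjacent legs with their undersides at z = 265 mm, each running between the inner faces of the legs it joins and aligned with the legs' outer faces on the other axis.

Three stools sit around the table at the −y, +y, +x sides.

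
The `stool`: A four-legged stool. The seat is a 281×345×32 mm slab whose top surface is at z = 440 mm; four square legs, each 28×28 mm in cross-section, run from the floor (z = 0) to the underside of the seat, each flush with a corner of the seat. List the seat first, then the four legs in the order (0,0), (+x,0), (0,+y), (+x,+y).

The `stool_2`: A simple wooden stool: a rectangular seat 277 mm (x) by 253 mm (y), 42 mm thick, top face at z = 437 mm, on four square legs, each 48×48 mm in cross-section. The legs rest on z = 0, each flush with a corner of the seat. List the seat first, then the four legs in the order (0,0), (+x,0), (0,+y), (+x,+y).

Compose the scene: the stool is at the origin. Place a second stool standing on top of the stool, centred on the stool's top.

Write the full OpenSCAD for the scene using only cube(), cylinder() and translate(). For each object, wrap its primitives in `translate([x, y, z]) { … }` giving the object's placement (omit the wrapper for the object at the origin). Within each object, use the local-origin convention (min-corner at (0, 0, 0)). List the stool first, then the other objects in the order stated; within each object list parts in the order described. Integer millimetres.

translate([0, 0, 408]) cube([281, 345, 32]);
cube([28, 28, 408]);
translate([253, 0, 0]) cube([28, 28, 408]);
translate([0, 317, 0]) cube([28, 28, 408]);
translate([253, 317, 0]) cube([28, 28, 408]);
translate([2, 46, 440]) {
  translate([0, 0, 395]) cube([277, 253, 42]);
  cube([48, 48, 395]);
  translate([229, 0, 0]) cube([48, 48, 395]);
  translate([0, 205, 0]) cube([48, 48, 395]);
  translate([229, 205, 0]) cube([48, 48, 395]);
}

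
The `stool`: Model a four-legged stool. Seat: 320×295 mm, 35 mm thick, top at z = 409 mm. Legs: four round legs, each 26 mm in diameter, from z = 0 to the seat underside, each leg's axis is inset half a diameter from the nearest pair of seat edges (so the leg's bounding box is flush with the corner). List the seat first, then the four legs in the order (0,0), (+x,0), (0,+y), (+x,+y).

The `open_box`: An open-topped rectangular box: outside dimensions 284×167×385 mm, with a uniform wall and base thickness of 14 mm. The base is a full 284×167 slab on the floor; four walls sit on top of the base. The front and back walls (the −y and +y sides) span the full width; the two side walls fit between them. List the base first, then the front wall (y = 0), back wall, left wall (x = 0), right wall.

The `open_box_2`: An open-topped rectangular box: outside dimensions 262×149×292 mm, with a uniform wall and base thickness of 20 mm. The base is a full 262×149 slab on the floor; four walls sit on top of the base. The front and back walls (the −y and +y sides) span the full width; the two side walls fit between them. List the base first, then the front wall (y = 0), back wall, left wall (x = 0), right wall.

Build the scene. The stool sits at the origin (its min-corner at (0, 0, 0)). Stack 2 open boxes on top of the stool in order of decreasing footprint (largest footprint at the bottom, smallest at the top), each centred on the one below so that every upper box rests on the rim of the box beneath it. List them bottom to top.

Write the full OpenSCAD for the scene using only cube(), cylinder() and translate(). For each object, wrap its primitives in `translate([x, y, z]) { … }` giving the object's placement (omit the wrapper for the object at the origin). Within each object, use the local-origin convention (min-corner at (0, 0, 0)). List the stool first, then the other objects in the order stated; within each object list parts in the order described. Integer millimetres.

translate([0, 0, 374]) cube([320, 295, 35]);
translate([13, 13, 0]) cylinder(h = 374, r = 13);
translate([307, 13, 0]) cylinder(h = 374, r = 13);
translate([13, 282, 0]) cylinder(h = 374, r = 13);
translate([307, 282, 0]) cylinder(h = 374, r = 13);
translate([18, 64, 409]) {
  cube([284, 167, 14]);
  translate([0, 0, 14]) cube([284, 14, 371]);
  translate([0, 153, 14]) cube([284, 14, 371]);
  translate([0, 14, 14]) cube([14, 139, 371]);
  translate([270, 14, 14]) cube([14, 139, 371]);
}
translate([29, 73, 794]) {
  cube([262, 149, 20]);
  translate([0, 0, 20]) cube([262, 20, 272]);
  translate([0, 129, 20]) cube([262, 20, 272]);
  translate([0, 20, 20]) cube([20, 109, 272]);
  translate([242, 20, 20]) cube([20, 109, 272]);
}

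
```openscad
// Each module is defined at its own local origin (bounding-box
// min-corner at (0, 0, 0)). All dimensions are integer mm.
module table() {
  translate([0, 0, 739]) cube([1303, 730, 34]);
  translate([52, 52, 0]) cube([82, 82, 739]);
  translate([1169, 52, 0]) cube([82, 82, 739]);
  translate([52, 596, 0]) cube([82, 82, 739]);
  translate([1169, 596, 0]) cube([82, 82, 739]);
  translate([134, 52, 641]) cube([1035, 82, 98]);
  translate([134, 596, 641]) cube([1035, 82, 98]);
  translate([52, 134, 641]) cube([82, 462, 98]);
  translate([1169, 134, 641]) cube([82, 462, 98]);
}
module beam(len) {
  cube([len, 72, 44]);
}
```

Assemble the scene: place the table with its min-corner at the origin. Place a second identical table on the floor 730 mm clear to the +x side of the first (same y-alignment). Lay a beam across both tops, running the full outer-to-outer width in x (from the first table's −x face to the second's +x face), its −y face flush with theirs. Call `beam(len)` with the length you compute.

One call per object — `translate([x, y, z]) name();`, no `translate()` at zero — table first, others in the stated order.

table();
translate([2033, 0, 0]) table();
translate([0, 0, 773]) beam(3336);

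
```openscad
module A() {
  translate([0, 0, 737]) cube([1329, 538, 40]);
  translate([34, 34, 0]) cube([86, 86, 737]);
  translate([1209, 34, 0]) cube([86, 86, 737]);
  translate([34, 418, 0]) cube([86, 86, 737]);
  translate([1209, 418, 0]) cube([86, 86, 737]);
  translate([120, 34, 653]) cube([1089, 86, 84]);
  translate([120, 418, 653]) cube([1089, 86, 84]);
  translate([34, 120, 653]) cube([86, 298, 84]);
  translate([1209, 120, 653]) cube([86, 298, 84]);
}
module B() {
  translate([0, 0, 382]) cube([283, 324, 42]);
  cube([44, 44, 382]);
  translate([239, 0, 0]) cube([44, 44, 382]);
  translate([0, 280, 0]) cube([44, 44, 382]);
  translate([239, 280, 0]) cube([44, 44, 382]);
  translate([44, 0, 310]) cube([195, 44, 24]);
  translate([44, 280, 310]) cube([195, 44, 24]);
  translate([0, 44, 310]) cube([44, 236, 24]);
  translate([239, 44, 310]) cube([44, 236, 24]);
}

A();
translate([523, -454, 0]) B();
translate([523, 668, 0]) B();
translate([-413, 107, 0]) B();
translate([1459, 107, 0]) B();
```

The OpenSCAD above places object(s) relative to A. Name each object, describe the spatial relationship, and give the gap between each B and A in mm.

Each stool's nearest face is 130 mm from the table's bounding box.

A is a table. B is a stool. Four stools sit around the table at the −y, +y, −x, +x sides. The gap between each stool and the table is 130 mm.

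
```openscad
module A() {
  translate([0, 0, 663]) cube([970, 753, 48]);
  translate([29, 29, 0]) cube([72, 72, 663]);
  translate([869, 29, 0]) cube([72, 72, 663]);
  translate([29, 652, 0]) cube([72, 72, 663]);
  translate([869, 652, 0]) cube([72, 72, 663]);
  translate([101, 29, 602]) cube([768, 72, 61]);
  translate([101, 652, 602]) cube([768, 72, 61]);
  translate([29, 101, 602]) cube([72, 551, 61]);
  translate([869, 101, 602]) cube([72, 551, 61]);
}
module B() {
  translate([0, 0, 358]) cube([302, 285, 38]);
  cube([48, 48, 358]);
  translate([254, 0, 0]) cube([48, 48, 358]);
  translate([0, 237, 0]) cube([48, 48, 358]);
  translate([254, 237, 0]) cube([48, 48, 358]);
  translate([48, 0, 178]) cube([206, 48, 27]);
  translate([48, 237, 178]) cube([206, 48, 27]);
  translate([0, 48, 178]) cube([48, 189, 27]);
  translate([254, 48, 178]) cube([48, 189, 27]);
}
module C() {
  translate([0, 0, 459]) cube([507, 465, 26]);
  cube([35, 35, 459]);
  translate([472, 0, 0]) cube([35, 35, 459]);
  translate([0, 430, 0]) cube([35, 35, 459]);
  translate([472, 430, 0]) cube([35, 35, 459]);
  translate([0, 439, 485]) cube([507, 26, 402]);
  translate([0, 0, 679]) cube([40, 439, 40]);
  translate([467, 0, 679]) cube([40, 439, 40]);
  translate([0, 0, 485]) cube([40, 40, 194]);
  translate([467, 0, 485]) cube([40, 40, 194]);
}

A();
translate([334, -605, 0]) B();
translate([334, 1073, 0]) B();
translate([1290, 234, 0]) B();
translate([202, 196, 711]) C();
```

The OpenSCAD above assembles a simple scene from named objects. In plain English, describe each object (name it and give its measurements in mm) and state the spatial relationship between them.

A is a table: top 970 mm (x) × 753 mm (y), 48 mm thick, upper face at z = 711 mm, on four 72×72 mm square legs, each inset 29 mm from the nearest pair of top edges, running from z = 0 to the bottom of the top. Four apron rails, 72 mm thick and 61 mm tall, run between adjacent legs with their top edges flush with the underside of the top and their outer faces flush with the legs' outer faces.

B is a simple wooden stool: a rectangular seat 302 mm (x) by 285 mm (y), 38 mm thick, top face at z = 396 mm, on four square legs, each 48×48 mm in cross-section. The legs rest on z = 0, each flush with a corner of the seat. Four stretchers, 48 mm wide and 27 mm tall, connect adjacent legs with their undersides at z = 178 mm, each running between the inner faces of the legs it joins and aligned with the legs' outer faces on the other axis.

C is a chair. The seat is a 507×465×26 mm slab with its top at z = 485 mm, on four 35×35 mm corner legs (flush with the seat edges, standing on z = 0). A flat backrest 26 mm thick, 402 mm tall, spans the full seat width and rises from the seat top along its +y edge, rear face flush with the rear of the seat. Two armrests of 40×40 mm section run along each side from the seat's front edge to the front of the backrest, top faces 234 mm above the seat top and outer faces flush with the seat's x-edges; a 40×40 mm post under the front of each armrest stands on the seat at the front corner.

Three stools sit around the table at the −y, +y, +x sides. The chair is on top of the table.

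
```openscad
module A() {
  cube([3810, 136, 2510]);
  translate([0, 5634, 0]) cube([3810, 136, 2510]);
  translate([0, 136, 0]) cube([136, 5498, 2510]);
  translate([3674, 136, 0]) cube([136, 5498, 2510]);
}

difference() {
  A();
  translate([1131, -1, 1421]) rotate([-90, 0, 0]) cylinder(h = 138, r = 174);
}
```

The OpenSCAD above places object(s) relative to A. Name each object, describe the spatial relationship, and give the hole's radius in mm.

A is a house frame. The house frame has a circular hole through its front wall. The hole's radius is 174 mm.

The subtracted cylinder has r = 174 mm.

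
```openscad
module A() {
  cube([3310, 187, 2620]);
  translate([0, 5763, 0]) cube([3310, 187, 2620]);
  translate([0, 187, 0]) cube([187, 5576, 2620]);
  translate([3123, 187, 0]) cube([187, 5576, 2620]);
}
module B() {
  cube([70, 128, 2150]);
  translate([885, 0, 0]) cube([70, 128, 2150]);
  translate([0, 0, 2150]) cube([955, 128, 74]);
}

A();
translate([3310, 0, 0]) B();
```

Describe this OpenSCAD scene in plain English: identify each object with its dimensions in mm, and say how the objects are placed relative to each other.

A is the wall frame of a small rectangular building: four walls, each 2620 mm tall and 187 mm thick, enclosing a footprint 3310 mm (x) by 5950 mm (y) outside-to-outside, with no floor or roof. The front and back walls (the −y and +y sides) span the full width; the two side walls fit between them.

B is a rectangular door frame: two vertical jambs of 70×128 mm section, 2150 mm tall, with a clear opening 815 mm wide between their inner faces. A header 74 mm tall and 128 mm deep lies on top of the jambs and spans the full outside width.

The door frame is against the house frame's +x side, with their −y faces flush.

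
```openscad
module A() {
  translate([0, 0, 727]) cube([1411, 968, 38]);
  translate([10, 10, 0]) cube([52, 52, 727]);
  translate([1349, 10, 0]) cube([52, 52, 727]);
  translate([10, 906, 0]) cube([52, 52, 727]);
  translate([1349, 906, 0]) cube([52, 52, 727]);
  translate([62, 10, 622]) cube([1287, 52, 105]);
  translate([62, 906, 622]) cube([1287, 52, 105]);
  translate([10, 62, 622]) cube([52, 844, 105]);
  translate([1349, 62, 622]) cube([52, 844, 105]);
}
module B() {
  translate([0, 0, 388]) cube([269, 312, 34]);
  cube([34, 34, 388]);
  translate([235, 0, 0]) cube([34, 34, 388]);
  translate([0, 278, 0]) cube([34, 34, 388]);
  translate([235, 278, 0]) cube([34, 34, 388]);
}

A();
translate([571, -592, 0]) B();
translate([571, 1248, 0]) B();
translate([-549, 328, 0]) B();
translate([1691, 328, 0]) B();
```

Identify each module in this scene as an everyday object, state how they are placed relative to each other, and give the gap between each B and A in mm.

Each stool's nearest face is 280 mm from the table's bounding box.

A is a table. B is a stool. Four stools sit around the table at the −y, +y, −x, +x sides. The gap between each stool and the table is 280 mm.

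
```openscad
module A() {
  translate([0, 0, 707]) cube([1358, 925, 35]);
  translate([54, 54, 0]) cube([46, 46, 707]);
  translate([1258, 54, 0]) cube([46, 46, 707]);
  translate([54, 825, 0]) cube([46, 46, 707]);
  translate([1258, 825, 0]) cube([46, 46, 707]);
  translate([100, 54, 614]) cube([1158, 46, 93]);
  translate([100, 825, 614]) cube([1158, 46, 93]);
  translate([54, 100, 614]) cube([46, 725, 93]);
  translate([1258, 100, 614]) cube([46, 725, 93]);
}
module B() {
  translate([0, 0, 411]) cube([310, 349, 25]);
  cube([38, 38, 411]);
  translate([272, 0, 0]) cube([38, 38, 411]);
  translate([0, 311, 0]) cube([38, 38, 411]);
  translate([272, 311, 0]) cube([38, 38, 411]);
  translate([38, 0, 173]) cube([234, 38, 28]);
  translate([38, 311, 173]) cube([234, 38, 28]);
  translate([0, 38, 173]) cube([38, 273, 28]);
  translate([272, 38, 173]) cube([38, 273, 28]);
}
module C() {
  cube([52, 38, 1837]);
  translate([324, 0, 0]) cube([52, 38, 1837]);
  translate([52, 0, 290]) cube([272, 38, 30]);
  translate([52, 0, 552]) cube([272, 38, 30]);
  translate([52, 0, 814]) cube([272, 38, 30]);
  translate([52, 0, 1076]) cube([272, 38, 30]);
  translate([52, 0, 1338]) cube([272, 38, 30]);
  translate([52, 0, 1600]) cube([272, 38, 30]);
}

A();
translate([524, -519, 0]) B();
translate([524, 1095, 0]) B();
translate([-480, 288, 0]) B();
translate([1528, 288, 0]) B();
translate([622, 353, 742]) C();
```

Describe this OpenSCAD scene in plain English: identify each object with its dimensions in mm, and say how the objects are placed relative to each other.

A is a rectangular dining table. The top is 1358×925×35 mm with its upper surface at z = 742 mm. It stands on four 46×46 mm square legs, each inset 54 mm from the nearest pair of top edges, running from the floor to the underside of the top. Four apron rails, 46 mm thick and 93 mm tall, run between adjacent legs with their top edges flush with the underside of the top and their outer faces flush with the legs' outer faces.

B is a four-legged stool. The seat is a 310×349×25 mm slab whose top surface is at z = 436 mm; four square legs, each 38×38 mm in cross-section, run from the floor (z = 0) to the underside of the seat, each flush with a corner of the seat. Four stretchers, 38 mm wide and 28 mm tall, connect adjacent legs with their undersides at z = 173 mm, each running between the inner faces of the legs it joins and aligned with the legs' outer faces on the other axis.

C is a wooden ladder with two side rails of 52×38 mm section and 1837 mm height, set 376 mm apart overall. Between them run 6 rectangular rungs (38 mm deep, 30 mm thick), front faces flush with the rails' −y face. The bottom of the first rung is 290 mm above the floor and each subsequent rung is 262 mm higher than the one below.

Four stools sit around the table at the −y, +y, −x, +x sides. The ladder is on top of the table.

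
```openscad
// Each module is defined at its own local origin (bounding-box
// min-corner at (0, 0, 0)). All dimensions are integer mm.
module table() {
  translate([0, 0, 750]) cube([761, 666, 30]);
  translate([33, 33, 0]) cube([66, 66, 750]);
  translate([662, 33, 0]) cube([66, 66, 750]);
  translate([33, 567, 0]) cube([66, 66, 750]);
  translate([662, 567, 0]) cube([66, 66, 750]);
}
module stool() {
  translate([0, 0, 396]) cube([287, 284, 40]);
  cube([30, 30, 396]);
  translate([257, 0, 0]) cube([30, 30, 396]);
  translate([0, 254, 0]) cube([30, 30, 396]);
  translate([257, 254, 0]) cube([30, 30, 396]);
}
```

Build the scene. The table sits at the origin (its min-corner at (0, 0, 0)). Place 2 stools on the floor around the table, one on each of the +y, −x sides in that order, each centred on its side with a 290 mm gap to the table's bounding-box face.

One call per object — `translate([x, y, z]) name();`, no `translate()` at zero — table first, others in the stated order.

table();
translate([237, 956, 0]) stool();
translate([-577, 191, 0]) stool();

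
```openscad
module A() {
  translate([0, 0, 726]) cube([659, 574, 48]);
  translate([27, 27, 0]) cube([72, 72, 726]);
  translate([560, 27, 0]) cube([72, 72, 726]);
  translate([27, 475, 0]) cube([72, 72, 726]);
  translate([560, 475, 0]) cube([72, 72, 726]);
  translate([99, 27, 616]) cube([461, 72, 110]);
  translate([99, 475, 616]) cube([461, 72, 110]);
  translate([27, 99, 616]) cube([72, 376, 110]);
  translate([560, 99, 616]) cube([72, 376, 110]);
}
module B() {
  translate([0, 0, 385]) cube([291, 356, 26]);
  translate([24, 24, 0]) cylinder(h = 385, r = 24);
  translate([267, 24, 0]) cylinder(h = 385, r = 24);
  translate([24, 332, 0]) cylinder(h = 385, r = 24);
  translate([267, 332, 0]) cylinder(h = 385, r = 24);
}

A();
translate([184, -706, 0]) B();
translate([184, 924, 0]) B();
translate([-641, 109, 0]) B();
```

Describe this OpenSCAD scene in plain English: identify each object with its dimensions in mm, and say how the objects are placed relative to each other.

A is a table with a 659×574 mm rectangular top, 48 mm thick, top surface at z = 774 mm, supported by four 72×72 mm square legs, each inset 27 mm from the nearest pair of top edges, running from the floor. Four apron rails, 72 mm thick and 110 mm tall, run between adjacent legs with their top edges flush with the underside of the top and their outer faces flush with the legs' outer faces.

B is a simple wooden stool: a rectangular seat 291 mm (x) by 356 mm (y), 26 mm thick, top face at z = 411 mm, on four round legs, each 48 mm in diameter. The legs rest on z = 0, each leg's axis is inset half a diameter from the nearest pair of seat edges (so the leg's bounding box is flush with the corner).

Three stools sit around the table at the −y, +y, −x sides.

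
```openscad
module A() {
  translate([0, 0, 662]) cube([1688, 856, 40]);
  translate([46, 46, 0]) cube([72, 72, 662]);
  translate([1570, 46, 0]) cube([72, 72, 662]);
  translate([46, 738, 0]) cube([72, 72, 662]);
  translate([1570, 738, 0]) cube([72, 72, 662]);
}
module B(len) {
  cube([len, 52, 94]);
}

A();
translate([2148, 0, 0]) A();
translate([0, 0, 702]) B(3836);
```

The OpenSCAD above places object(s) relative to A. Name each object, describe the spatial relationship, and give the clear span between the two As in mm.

Second table starts at x = 2148; first ends at x = 1688; clear span = 2148 − 1688 = 460 mm.

A is a table. B is a beam. A beam spans the tops of two tables. The clear span between the two tables is 460 mm.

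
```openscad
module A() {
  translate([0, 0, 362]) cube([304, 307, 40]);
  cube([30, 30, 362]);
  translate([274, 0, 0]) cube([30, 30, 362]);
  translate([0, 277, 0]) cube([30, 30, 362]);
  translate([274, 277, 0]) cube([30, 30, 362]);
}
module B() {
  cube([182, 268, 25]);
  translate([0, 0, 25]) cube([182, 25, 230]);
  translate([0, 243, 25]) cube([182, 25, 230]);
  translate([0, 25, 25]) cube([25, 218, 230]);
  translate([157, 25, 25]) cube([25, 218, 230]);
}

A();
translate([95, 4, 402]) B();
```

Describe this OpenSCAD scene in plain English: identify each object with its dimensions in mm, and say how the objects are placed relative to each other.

A is a four-legged stool. The seat is a 304×307×40 mm slab whose top surface is at z = 402 mm; four square legs, each 30×30 mm in cross-section, run from the floor (z = 0) to the underside of the seat, each flush with a corner of the seat.

B is an open storage box with external size 182×268×255 mm and wall thickness 25 mm (the base is also 25 mm thick). The base covers the whole footprint; the four walls stand on the base, with the y-facing walls full-width and the x-facing walls fitting between their inner faces.

The open box is on top of the stool.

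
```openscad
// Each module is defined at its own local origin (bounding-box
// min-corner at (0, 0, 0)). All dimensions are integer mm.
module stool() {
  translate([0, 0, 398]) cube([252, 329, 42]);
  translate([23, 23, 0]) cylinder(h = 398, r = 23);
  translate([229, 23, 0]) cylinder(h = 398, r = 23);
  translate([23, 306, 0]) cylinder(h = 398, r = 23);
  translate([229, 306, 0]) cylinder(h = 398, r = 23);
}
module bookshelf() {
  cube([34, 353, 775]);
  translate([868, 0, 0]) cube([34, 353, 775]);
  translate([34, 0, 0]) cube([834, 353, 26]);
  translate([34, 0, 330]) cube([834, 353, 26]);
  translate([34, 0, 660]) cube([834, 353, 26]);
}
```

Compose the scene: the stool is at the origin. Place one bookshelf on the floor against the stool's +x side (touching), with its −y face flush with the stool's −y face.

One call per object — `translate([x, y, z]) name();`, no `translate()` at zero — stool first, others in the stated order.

stool();
translate([252, 0, 0]) bookshelf();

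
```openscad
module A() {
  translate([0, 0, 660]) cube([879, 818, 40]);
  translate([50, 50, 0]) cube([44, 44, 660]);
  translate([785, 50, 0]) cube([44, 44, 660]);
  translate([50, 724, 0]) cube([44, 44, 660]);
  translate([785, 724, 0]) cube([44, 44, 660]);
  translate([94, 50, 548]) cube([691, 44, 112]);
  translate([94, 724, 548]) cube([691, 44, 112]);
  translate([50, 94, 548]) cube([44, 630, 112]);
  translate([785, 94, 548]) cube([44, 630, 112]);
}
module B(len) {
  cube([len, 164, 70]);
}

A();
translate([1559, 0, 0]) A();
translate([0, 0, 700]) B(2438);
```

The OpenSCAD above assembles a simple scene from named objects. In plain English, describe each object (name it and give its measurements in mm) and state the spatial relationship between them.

A is a table: top 879 mm (x) × 818 mm (y), 40 mm thick, upper face at z = 700 mm, on four 44×44 mm square legs, each inset 50 mm from the nearest pair of top edges, running from z = 0 to the bottom of the top. Four apron rails, 44 mm thick and 112 mm tall, run between adjacent legs with their top edges flush with the underside of the top and their outer faces flush with the legs' outer faces.

B is a rectangular beam 2438 mm long (x), 164 mm deep (y), 70 mm thick (z).

The beam spans the tops of two tables placed 680 mm apart, resting at z = 700 mm.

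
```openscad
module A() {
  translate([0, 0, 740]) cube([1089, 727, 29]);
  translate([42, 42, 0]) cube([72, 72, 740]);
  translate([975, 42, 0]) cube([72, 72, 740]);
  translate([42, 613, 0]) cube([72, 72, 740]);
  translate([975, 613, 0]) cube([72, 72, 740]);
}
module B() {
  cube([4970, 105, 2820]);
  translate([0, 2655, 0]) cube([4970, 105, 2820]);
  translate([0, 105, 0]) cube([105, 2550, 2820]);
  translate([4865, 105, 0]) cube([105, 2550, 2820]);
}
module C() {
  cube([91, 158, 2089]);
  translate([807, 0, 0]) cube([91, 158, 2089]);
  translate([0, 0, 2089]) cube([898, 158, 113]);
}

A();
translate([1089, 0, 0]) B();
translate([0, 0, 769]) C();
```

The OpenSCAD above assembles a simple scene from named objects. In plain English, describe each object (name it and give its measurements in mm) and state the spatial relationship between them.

A is a rectangular dining table. The top is 1089×727×29 mm with its upper surface at z = 769 mm. It stands on four 72×72 mm square legs, each inset 42 mm from the nearest pair of top edges, running from the floor to the underside of the top.

B is the wall frame of a small rectangular building: four walls, each 2820 mm tall and 105 mm thick, enclosing a footprint 4970 mm (x) by 2760 mm (y) outside-to-outside, with no floor or roof. The front and back walls (the −y and +y sides) span the full width; the two side walls fit between them.

C is a rectangular door frame: two vertical jambs of 91×158 mm section, 2089 mm tall, with a clear opening 716 mm wide between their inner faces. A header 113 mm tall and 158 mm deep lies on top of the jambs and spans the full outside width.

The house frame is against the table's +x side, with their −y faces flush. The door frame is on top of the table.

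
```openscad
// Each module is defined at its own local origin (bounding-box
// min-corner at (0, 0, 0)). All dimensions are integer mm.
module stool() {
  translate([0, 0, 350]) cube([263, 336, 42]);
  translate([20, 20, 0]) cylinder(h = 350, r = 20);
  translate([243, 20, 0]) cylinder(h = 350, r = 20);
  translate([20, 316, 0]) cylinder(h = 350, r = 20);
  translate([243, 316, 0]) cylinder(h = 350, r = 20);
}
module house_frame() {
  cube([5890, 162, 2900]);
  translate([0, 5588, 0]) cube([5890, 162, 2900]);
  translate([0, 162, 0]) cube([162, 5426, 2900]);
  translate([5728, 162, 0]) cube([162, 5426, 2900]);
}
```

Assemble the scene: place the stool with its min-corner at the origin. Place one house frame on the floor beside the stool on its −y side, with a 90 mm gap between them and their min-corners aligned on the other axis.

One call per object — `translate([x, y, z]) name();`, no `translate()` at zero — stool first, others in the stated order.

stool();
translate([0, -5840, 0]) house_frame();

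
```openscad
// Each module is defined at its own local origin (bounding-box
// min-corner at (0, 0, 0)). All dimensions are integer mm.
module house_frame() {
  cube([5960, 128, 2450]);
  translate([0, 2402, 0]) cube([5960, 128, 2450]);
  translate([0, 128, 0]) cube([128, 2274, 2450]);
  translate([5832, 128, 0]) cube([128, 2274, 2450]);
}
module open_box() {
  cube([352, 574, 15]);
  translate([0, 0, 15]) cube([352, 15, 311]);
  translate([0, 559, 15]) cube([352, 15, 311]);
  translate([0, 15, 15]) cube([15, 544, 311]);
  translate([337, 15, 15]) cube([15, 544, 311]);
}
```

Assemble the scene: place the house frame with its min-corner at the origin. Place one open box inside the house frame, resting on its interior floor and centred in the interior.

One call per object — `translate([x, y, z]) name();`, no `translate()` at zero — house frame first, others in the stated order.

house_frame();
translate([2804, 978, 0]) open_box();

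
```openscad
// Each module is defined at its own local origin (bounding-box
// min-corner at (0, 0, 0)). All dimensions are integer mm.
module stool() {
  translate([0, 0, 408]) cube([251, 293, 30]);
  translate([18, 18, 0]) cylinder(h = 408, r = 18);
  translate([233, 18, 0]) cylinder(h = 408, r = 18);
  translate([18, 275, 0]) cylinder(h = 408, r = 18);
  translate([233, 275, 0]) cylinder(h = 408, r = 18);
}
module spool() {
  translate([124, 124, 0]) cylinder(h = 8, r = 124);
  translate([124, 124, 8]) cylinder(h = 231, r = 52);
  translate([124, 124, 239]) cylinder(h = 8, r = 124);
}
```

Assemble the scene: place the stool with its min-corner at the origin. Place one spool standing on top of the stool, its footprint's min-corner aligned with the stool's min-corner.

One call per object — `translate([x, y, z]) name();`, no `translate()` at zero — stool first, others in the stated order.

stool();
translate([0, 0, 438]) spool();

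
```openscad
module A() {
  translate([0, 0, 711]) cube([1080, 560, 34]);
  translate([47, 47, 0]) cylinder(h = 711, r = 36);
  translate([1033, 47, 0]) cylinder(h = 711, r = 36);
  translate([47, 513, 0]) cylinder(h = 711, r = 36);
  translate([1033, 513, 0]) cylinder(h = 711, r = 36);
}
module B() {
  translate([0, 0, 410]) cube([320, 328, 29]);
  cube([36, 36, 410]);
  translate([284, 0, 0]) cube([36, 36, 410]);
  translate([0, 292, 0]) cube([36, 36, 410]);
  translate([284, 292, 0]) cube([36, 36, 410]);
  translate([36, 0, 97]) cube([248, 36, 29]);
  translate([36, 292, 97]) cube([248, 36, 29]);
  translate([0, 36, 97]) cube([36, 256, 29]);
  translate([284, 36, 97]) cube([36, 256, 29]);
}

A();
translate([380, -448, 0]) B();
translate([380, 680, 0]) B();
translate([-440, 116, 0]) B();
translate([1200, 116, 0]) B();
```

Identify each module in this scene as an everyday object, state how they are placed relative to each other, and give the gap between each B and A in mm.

Each stool's nearest face is 120 mm from the table's bounding box.

A is a table. B is a stool. Four stools sit around the table at the −y, +y, −x, +x sides. The gap between each stool and the table is 120 mm.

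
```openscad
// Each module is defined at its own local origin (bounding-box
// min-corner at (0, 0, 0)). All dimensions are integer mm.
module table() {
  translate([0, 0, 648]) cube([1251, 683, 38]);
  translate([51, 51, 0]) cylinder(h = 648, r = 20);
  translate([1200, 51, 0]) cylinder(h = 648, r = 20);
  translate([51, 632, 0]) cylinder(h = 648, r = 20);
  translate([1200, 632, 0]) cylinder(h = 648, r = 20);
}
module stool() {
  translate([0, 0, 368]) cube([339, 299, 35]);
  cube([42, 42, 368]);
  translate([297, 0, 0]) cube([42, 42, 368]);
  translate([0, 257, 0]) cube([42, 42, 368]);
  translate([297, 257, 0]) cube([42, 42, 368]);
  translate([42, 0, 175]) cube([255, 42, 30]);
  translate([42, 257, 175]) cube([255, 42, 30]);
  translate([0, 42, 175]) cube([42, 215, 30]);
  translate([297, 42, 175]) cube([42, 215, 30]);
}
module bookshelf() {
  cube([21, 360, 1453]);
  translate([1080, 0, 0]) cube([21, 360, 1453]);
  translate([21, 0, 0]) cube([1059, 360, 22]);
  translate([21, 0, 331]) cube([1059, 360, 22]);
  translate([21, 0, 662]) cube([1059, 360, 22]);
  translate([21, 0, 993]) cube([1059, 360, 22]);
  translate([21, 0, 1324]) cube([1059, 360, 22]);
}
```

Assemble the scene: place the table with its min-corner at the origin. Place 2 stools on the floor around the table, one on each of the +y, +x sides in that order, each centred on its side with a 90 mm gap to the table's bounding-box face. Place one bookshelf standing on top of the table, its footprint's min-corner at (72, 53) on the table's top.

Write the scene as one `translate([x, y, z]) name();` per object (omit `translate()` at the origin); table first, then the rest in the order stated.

table();
translate([456, 773, 0]) stool();
translate([1341, 192, 0]) stool();
translate([72, 53, 686]) bookshelf();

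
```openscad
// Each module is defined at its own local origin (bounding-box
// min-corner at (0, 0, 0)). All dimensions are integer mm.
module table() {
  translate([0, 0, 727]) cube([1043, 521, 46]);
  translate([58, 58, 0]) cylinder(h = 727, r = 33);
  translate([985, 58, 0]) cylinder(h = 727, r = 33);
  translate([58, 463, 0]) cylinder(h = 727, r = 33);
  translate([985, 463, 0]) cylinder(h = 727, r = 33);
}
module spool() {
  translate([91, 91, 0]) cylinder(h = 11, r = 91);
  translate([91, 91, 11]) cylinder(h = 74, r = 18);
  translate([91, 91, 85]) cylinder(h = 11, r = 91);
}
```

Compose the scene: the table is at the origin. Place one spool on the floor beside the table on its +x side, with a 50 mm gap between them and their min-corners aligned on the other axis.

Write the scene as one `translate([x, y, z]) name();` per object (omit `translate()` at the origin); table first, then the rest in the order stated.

table();
translate([1093, 0, 0]) spool();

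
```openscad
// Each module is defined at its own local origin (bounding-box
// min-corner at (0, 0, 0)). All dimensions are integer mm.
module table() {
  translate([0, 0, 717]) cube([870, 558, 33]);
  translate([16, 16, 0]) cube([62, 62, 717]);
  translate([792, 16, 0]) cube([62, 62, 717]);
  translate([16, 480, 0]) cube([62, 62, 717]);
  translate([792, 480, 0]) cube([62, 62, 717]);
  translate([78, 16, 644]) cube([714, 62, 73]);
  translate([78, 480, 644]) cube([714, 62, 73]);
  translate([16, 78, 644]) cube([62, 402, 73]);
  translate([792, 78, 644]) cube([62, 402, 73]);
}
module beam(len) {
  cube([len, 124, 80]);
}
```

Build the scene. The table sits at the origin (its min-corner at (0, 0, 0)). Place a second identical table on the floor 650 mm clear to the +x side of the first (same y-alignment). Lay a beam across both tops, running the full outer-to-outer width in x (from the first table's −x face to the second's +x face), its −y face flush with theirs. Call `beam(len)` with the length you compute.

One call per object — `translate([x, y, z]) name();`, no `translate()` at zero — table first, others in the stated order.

table();
translate([1520, 0, 0]) table();
translate([0, 0, 750]) beam(2390);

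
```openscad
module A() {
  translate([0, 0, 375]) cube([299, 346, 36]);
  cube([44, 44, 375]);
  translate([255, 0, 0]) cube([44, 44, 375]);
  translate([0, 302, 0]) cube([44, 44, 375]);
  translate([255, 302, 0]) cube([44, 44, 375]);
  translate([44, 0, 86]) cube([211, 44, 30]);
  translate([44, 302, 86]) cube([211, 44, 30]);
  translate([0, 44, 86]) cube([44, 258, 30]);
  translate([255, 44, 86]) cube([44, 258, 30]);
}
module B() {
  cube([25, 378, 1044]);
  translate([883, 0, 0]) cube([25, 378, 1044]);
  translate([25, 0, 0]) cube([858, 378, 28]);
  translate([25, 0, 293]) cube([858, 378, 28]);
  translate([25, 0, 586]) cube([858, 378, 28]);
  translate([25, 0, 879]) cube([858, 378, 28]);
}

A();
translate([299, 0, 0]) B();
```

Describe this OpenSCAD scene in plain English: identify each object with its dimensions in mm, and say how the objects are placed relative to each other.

A is a four-legged stool. The seat is 299×346 mm, 36 mm thick, top at z = 411 mm. It stands on four square legs, each 44×44 mm in cross-section, from z = 0 to the seat underside, each flush with a corner of the seat. Four stretchers, 44 mm wide and 30 mm tall, connect adjacent legs with their undersides at z = 86 mm, each running between the inner faces of the legs it joins and aligned with the legs' outer faces on the other axis.

B is an open bookshelf. Two side panels, each 25 mm thick, 378 mm deep and 1044 mm tall, stand 908 mm apart (outside-to-outside). Between them sit 4 shelves, each 28 mm thick and 378 mm deep, spanning the full gap between the sides. The bottom shelf rests on the floor (its underside at z = 0) and the clear gap between one shelf's top and the next shelf's underside is 265 mm.

The bookshelf is against the stool's +x side, with their −y faces flush.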